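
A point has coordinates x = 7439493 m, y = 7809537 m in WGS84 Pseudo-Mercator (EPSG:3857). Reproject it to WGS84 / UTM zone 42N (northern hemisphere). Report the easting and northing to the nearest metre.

Web Mercator inverse (R = 6378137 m) → φ = 57.24099833°, λ = 66.83010268°.
UTM 42N forward: E = 369049.559 m, N = 6346298.932 m.

E 369050 m, N 6346299 m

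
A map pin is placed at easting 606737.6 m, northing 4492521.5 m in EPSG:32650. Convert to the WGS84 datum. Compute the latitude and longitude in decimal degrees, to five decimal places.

lat 40.57660°, lon 118.26110°

Zone 50N: λ₀ = 117°, k₀ = 0.9996, false easting 500000 m.
Meridian distance M = (N − FN)/k₀ = 4494319.2 m.
Inverse transverse Mercator on WGS84 gives φ = 40.57659981°, λ = 118.26110031°.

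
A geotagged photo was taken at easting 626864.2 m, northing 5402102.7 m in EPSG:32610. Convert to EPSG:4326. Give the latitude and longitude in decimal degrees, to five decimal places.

lat 48.75900°, lon -121.27380°

Zone 10N: λ₀ = -123°, k₀ = 0.9996, false easting 500000 m.
Meridian distance M = (N − FN)/k₀ = 5404264.4 m.
Inverse transverse Mercator on WGS84 gives φ = 48.75899962°, λ = -121.27379964°.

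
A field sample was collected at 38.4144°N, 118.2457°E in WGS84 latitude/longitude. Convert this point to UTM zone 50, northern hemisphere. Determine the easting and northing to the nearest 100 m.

E 608800 m, N 4252500 m

Zone 50 central meridian λ₀ = 6×50 − 183 = 117°; Δλ = +1.2457°.
Transverse Mercator on WGS84 with k₀ = 0.9996 gives E = 608752.797 m, N = 4252529.823 m.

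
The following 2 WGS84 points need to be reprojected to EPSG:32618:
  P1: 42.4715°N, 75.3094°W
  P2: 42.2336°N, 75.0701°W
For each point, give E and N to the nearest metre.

UTM zone 18N: λ₀ = -75°, k₀ = 0.9996.
P1 (42.4715°, -75.3094°) → (474566.246, 4702174.857) m.
P2 (42.2336°, -75.0701°) → (494215.766, 4675715.473) m.

P1: E 474566 m, N 4702175 m; P2: E 494216 m, N 4675715 m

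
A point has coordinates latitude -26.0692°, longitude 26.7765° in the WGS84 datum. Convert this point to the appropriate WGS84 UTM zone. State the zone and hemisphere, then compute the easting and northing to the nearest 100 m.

Longitude 26.7765° lies in the 6° band [24°, 30°), giving zone 35; latitude is south of the equator, so 35S.
Zone 35 central meridian λ₀ = 6×35 − 183 = 27°; Δλ = -0.2235°.
Transverse Mercator on WGS84 with k₀ = 0.9996 gives E = 477645.727 m, N = 7116633.502 m.

Zone 35S: E 477600 m, N 7116600 m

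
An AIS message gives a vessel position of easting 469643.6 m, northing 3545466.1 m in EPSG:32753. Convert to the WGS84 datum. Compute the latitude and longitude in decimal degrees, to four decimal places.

Zone 53S: λ₀ = 135°, k₀ = 0.9996, false easting 500000 m, false northing 10000000 m.
Meridian distance M = (N − FN)/k₀ = -6457116.7 m.
Inverse transverse Mercator on WGS84 gives φ = -58.23090038°, λ = 134.48310067°.

lat -58.2309°, lon 134.4831°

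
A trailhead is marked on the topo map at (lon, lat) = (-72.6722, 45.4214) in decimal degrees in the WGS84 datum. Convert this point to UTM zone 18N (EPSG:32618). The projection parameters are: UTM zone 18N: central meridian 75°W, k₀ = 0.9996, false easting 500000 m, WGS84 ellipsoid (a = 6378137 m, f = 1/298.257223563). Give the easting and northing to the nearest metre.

E 682116 m, N 5032400 m

Zone 18 central meridian λ₀ = 6×18 − 183 = -75°; Δλ = +2.3278°.
Transverse Mercator on WGS84 with k₀ = 0.9996 gives E = 682115.767 m, N = 5032400.153 m.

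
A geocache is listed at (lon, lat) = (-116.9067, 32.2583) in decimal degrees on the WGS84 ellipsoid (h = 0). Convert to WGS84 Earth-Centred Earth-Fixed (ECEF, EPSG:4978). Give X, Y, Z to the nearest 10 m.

WGS84: a = 6378137 m, e² = 0.006694380; N(φ) = a/√(1−e²sin²φ) = 6384227.467 m.
X = (N+h)·cosφ·cosλ = -2443178.918 m; Y = (N+h)·cosφ·sinλ = -4814373.335 m; Z = (N(1−e²)+h)·sinφ = 3384687.481 m.

X -2443180 m, Y -4814370 m, Z 3384690 m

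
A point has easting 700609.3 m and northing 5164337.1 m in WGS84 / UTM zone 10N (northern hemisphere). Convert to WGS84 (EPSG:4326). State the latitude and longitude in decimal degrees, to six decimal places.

lat 46.602600°, lon -120.380600°

Zone 10N: λ₀ = -123°, k₀ = 0.9996, false easting 500000 m.
Meridian distance M = (N − FN)/k₀ = 5166403.7 m.
Inverse transverse Mercator on WGS84 gives φ = 46.60259982°, λ = -120.38059990°.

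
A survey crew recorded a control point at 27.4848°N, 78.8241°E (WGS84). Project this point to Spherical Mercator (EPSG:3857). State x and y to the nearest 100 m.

x 8774700 m, y 3184200 m

Web Mercator is spherical with R = a = 6378137 m.
x = R·λ = 6378137 × 1.375740075 = 8774658.674 m.
y = R·ln tan(π/4 + φ/2) = 6378137 × 0.499232420 = 3184172.771 m.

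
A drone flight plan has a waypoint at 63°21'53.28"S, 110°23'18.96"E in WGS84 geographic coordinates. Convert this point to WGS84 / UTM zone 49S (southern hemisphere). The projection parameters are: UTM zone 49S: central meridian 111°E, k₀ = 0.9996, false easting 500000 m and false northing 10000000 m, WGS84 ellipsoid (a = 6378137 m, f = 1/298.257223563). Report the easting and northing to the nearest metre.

E 469418 m, N 2973619 m

Zone 49 central meridian λ₀ = 6×49 − 183 = 111°; Δλ = -0.6114°.
Transverse Mercator on WGS84 with k₀ = 0.9996 gives E = 469418.456 m, N = 2973618.929 m.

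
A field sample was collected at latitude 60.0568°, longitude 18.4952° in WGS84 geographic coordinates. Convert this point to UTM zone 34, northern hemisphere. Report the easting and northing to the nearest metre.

Zone 34 central meridian λ₀ = 6×34 − 183 = 21°; Δλ = -2.5048°.
Transverse Mercator on WGS84 with k₀ = 0.9996 gives E = 360549.905 m, N = 6660378.839 m.

E 360550 m, N 6660379 m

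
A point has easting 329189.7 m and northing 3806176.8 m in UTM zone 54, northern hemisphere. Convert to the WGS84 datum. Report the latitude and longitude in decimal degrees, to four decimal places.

Zone 54N: λ₀ = 141°, k₀ = 0.9996, false easting 500000 m.
Meridian distance M = (N − FN)/k₀ = 3807699.9 m.
Inverse transverse Mercator on WGS84 gives φ = 34.38290042°, λ = 139.14210012°.

lat 34.3829°, lon 139.1421°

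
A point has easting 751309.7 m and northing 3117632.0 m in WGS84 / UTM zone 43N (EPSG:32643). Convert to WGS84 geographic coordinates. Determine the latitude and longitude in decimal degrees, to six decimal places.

lat 28.160500°, lon 77.559300°

Zone 43N: λ₀ = 75°, k₀ = 0.9996, false easting 500000 m.
Meridian distance M = (N − FN)/k₀ = 3118879.6 m.
Inverse transverse Mercator on WGS84 gives φ = 28.16049968°, λ = 77.55930020°.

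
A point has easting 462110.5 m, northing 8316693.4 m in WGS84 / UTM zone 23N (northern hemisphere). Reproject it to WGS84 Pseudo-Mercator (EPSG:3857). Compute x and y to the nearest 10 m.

x -5154760 m, y 12904050 m

Unproject from UTM 23N (λ₀ = -45°) → φ = 74.93429961°, λ = -46.30600156°.
Web Mercator (R = 6378137 m): x = -5154760.515 m, y = 12904045.299 m.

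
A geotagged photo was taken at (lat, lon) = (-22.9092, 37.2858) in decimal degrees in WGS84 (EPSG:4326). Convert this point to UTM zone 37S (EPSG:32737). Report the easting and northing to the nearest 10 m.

Zone 37 central meridian λ₀ = 6×37 − 183 = 39°; Δλ = -1.7142°.
Transverse Mercator on WGS84 with k₀ = 0.9996 gives E = 324190.477 m, N = 7465507.730 m.

E 324190 m, N 7465510 m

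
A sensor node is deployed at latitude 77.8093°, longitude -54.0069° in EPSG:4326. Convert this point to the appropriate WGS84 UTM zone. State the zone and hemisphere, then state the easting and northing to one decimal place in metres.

Longitude -54.0069° lies in the 6° band [-60°, -54°), giving zone 21; latitude is north of the equator, so 21N.
Zone 21 central meridian λ₀ = 6×21 − 183 = -57°; Δλ = +2.9931°.
Transverse Mercator on WGS84 with k₀ = 0.9996 gives E = 570527.151 m, N = 8638888.567 m.

Zone 21N: E 570527.2 m, N 8638888.6 m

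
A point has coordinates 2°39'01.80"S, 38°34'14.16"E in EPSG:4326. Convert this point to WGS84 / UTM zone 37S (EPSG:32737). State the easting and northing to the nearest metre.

E 452269 m, N 9707030 m

Zone 37 central meridian λ₀ = 6×37 − 183 = 39°; Δλ = -0.4294°.
Transverse Mercator on WGS84 with k₀ = 0.9996 gives E = 452268.858 m, N = 9707029.744 m.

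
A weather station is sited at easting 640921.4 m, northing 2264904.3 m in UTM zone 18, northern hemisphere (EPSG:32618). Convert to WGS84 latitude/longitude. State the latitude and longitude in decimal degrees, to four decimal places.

Zone 18N: λ₀ = -75°, k₀ = 0.9996, false easting 500000 m.
Meridian distance M = (N − FN)/k₀ = 2265810.6 m.
Inverse transverse Mercator on WGS84 gives φ = 20.47750014°, λ = -73.64880029°.

lat 20.4775°, lon -73.6488°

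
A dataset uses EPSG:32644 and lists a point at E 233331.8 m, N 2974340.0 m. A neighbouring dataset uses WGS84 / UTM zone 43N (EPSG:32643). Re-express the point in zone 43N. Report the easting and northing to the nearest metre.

UTM 44N → geographic: φ = 26.86529998°, λ = 78.31600022°.
UTM 43N (λ₀ = 75°) forward: E = 829498.253 m, N = 2975828.033 m.

E 829498 m, N 2975828 m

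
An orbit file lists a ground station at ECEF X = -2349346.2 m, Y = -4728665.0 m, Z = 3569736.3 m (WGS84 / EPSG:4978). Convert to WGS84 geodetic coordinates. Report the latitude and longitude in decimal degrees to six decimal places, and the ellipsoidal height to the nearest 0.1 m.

lat 34.240200°, lon -116.419600°, h 2189.7 m

λ = atan2(Y, X) = -116.41959959°; p = √(X²+Y²) = 5280123.1 m.
Bowring's method on WGS84 (a = 6378137 m, b = 6356752.314 m) gives φ = 34.24020000°, h = 2189.745 m.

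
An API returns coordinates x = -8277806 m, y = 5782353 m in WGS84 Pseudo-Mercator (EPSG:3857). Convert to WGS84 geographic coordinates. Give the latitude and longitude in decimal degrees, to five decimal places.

lat 46.01250°, lon -74.36080°

R = 6378137 m. λ = x/R = -74.36079649°.
φ = 2·arctan(exp(y/R)) − 90° = 2·arctan(2.47586) − 90° = 46.01250262°.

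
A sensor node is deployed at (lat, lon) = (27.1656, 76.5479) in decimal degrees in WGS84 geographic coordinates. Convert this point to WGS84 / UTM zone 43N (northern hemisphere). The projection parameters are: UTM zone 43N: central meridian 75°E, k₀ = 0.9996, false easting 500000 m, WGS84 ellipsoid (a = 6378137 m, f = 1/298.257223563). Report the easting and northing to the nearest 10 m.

Zone 43 central meridian λ₀ = 6×43 − 183 = 75°; Δλ = +1.5479°.
Transverse Mercator on WGS84 with k₀ = 0.9996 gives E = 653360.545 m, N = 3005723.145 m.

E 653360 m, N 3005720 m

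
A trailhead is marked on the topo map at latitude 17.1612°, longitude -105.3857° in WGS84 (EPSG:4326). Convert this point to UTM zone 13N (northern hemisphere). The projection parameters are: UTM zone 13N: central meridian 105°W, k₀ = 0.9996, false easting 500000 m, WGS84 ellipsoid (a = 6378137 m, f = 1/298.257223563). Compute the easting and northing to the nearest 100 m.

E 459000 m, N 1897400 m

Zone 13 central meridian λ₀ = 6×13 − 183 = -105°; Δλ = -0.3857°.
Transverse Mercator on WGS84 with k₀ = 0.9996 gives E = 458979.846 m, N = 1897428.664 m.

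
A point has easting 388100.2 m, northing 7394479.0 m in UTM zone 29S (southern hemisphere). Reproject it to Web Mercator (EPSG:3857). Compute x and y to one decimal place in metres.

Unproject from UTM 29S (λ₀ = -9°) → φ = -23.55619969°, λ = -10.09640011°.
Web Mercator (R = 6378137 m): x = -1123926.119 m, y = -2699421.606 m.

x -1123926.1 m, y -2699421.6 m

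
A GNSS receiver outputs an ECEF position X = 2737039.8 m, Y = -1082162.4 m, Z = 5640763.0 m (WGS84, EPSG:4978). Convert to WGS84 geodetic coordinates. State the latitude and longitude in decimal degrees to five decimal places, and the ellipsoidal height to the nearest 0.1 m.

lat 62.60310°, lon -21.57270°, h 1131.8 m

λ = atan2(Y, X) = -21.57269932°; p = √(X²+Y²) = 2943206.1 m.
Bowring's method on WGS84 (a = 6378137 m, b = 6356752.314 m) gives φ = 62.60309967°, h = 1131.767 m.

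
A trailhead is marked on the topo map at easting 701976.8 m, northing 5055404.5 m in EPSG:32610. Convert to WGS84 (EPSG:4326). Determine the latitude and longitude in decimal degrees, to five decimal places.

lat 45.62280°, lon -120.40910°

Zone 10N: λ₀ = -123°, k₀ = 0.9996, false easting 500000 m.
Meridian distance M = (N − FN)/k₀ = 5057427.5 m.
Inverse transverse Mercator on WGS84 gives φ = 45.62279989°, λ = -120.40910044°.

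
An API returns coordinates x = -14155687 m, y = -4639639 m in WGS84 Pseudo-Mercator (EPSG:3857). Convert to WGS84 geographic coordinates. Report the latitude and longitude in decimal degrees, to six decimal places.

R = 6378137 m. λ = x/R = -127.16269989°.
φ = 2·arctan(exp(y/R)) − 90° = 2·arctan(0.48315) − 90° = -38.42499818°.

lat -38.424998°, lon -127.162700°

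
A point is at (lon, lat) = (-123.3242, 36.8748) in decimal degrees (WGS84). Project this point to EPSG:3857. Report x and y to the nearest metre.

Web Mercator is spherical with R = a = 6378137 m.
x = R·λ = 6378137 × -2.152413337 = -13728387.146 m.
y = R·ln tan(π/4 + φ/2) = 6378137 × 0.693254137 = 4421669.860 m.

x -13728387 m, y 4421670 m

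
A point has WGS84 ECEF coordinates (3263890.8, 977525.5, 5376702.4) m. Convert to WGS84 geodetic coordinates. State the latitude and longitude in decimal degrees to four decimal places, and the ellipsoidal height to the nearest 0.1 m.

lat 57.8119°, lon 16.6728°, h 2476.1 m

λ = atan2(Y, X) = 16.67280037°; p = √(X²+Y²) = 3407130.6 m.
Bowring's method on WGS84 (a = 6378137 m, b = 6356752.314 m) gives φ = 57.81190000°, h = 2476.102 m.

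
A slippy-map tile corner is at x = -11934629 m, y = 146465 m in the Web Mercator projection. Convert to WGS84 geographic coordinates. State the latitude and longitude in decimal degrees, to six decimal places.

R = 6378137 m. λ = x/R = -107.21059641°.
φ = 2·arctan(exp(y/R)) − 90° = 2·arctan(1.02323) − 90° = 1.31560186°.

lat 1.315602°, lon -107.210596°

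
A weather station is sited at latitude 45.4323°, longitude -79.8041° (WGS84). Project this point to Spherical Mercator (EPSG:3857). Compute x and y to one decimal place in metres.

x -8883751.8 m, y 5689837.0 m

Web Mercator is spherical with R = a = 6378137 m.
x = R·λ = 6378137 × -1.392844302 = -8883751.775 m.
y = R·ln tan(π/4 + φ/2) = 6378137 × 0.892084471 = 5689836.970 m.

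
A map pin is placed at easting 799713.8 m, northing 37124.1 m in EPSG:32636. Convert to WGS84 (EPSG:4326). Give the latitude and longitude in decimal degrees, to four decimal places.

Zone 36N: λ₀ = 33°, k₀ = 0.9996, false easting 500000 m.
Meridian distance M = (N − FN)/k₀ = 37139.0 m.
Inverse transverse Mercator on WGS84 gives φ = 0.33550005°, λ = 35.69249996°.

lat 0.3355°, lon 35.6925°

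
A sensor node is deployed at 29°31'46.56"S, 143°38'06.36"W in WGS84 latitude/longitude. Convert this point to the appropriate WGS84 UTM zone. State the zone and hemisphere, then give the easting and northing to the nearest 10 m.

Longitude -143.6351° lies in the 6° band [-144°, -138°), giving zone 7; latitude is south of the equator, so 7S.
Zone 7 central meridian λ₀ = 6×7 − 183 = -141°; Δλ = -2.6351°.
Transverse Mercator on WGS84 with k₀ = 0.9996 gives E = 244614.031 m, N = 6730441.103 m.

Zone 7S: E 244610 m, N 6730440 m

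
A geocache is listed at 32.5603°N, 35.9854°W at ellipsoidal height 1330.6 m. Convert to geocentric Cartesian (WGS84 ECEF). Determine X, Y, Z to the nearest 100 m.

WGS84: a = 6378137 m, e² = 0.006694380; N(φ) = a/√(1−e²sin²φ) = 6384329.594 m.
X = (N+h)·cosφ·cosλ = 4354933.235 m; Y = (N+h)·cosφ·sinλ = -3162349.021 m; Z = (N(1−e²)+h)·sinφ = 3413677.178 m.

X 4354900 m, Y -3162300 m, Z 3413700 m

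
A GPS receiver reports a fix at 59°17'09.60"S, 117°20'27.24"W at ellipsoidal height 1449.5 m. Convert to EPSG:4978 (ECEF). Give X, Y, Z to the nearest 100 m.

X -1500200 m, Y -2901600 m, Z -5461500 m

WGS84: a = 6378137 m, e² = 0.006694380; N(φ) = a/√(1−e²sin²φ) = 6393975.396 m.
X = (N+h)·cosφ·cosλ = -1500242.380 m; Y = (N+h)·cosφ·sinλ = -2901582.428 m; Z = (N(1−e²)+h)·sinφ = -5461523.117 m.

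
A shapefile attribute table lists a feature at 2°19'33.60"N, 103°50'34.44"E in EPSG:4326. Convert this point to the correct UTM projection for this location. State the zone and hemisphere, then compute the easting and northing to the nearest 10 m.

Longitude 103.8429° lies in the 6° band [102°, 108°), giving zone 48; latitude is north of the equator, so 48N.
Zone 48 central meridian λ₀ = 6×48 − 183 = 105°; Δλ = -1.1571°.
Transverse Mercator on WGS84 with k₀ = 0.9996 gives E = 371340.340 m, N = 257147.037 m.

Zone 48N: E 371340 m, N 257150 m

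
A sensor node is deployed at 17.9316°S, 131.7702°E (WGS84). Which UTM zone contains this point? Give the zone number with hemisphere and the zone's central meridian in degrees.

Zone 52S, central meridian 129°

UTM zone = ⌊(λ + 180)/6⌋ + 1; 131.7702° ∈ [126°, 132°) → zone 52.
Hemisphere: S (φ < 0).
Central meridian λ₀ = 6×52 − 183 = 129°.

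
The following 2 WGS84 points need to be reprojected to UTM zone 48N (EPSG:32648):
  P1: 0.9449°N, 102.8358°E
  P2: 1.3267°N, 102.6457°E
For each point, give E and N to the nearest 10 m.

P1: E 259150 m, N 104510 m; P2: E 238020 m, N 146770 m

UTM zone 48N: λ₀ = 105°, k₀ = 0.9996.
P1 (0.9449°, 102.8358°) → (259153.621, 104514.974) m.
P2 (1.3267°, 102.6457°) → (238020.963, 146765.149) m.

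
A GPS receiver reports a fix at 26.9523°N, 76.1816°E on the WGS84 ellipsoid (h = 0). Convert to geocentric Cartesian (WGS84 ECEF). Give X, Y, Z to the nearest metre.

X 1358859 m, Y 5524622 m, Z 2873505 m

WGS84: a = 6378137 m, e² = 0.006694380; N(φ) = a/√(1−e²sin²φ) = 6382527.311 m.
X = (N+h)·cosφ·cosλ = 1358858.793 m; Y = (N+h)·cosφ·sinλ = 5524622.451 m; Z = (N(1−e²)+h)·sinφ = 2873505.333 m.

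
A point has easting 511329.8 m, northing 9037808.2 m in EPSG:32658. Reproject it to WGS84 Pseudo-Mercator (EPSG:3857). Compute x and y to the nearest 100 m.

Unproject from UTM 58N (λ₀ = 165°) → φ = 81.39899980°, λ = 165.67860129°.
Web Mercator (R = 6378137 m): x = 18443257.531 m, y = 16504164.752 m.

x 18443300 m, y 16504200 m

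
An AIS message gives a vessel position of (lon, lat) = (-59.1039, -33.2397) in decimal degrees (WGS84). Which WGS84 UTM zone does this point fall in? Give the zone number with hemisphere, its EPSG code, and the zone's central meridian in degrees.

UTM zone = ⌊(λ + 180)/6⌋ + 1; -59.1039° ∈ [-60°, -54°) → zone 21.
Hemisphere: S (φ < 0).
Central meridian λ₀ = 6×21 − 183 = -57°.
EPSG code: 32721.

Zone 21S (EPSG:32721), central meridian -57°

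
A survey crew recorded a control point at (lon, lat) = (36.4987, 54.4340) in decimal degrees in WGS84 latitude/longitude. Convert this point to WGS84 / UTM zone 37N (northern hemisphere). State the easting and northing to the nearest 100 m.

Zone 37 central meridian λ₀ = 6×37 − 183 = 39°; Δλ = -2.5013°.
Transverse Mercator on WGS84 with k₀ = 0.9996 gives E = 337767.728 m, N = 6034691.807 m.

E 337800 m, N 6034700 m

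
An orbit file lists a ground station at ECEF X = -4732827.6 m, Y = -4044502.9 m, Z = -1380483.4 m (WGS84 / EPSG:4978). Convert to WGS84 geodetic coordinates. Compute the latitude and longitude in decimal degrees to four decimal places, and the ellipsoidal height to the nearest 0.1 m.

lat -12.5843°, lon -139.4840°, h -344.3 m

λ = atan2(Y, X) = -139.48400019°; p = √(X²+Y²) = 6225565.1 m.
Bowring's method on WGS84 (a = 6378137 m, b = 6356752.314 m) gives φ = -12.58430028°, h = -344.309 m.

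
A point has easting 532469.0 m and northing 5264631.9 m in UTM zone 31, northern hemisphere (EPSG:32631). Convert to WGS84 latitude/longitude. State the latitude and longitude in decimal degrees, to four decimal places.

Zone 31N: λ₀ = 3°, k₀ = 0.9996, false easting 500000 m.
Meridian distance M = (N − FN)/k₀ = 5266738.6 m.
Inverse transverse Mercator on WGS84 gives φ = 47.53430014°, λ = 3.43139973°.

lat 47.5343°, lon 3.4314°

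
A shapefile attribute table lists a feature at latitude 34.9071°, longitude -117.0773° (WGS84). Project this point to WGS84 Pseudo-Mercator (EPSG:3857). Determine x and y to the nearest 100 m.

Web Mercator is spherical with R = a = 6378137 m.
x = R·λ = 6378137 × -2.043384364 = -13032985.419 m.
y = R·ln tan(π/4 + φ/2) = 6378137 × 0.650858324 = 4151263.561 m.

x -13033000 m, y 4151300 m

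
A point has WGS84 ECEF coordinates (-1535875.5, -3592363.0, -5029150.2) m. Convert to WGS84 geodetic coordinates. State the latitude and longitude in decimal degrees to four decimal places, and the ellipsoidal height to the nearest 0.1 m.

lat -52.3442°, lon -113.1486°, h 3610.2 m

λ = atan2(Y, X) = -113.14859998°; p = √(X²+Y²) = 3906915.1 m.
Bowring's method on WGS84 (a = 6378137 m, b = 6356752.314 m) gives φ = -52.34420001°, h = 3610.249 m.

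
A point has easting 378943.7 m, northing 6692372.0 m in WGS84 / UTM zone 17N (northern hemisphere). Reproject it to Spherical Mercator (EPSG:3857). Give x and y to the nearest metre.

x -9261091 m, y 8478010 m

Unproject from UTM 17N (λ₀ = -81°) → φ = 60.34970008°, λ = -83.19380033°.
Web Mercator (R = 6378137 m): x = -9261091.490 m, y = 8478009.701 m.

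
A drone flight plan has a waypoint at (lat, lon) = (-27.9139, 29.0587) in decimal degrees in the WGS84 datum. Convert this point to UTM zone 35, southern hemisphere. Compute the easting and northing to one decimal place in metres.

Zone 35 central meridian λ₀ = 6×35 − 183 = 27°; Δλ = +2.0587°.
Transverse Mercator on WGS84 with k₀ = 0.9996 gives E = 702601.901 m, N = 6910630.856 m.

E 702601.9 m, N 6910630.9 m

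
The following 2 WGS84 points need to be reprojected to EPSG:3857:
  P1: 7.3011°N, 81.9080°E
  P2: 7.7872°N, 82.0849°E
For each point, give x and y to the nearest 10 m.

P1: x 9117960 m, y 814960 m; P2: x 9137650 m, y 869550 m

Web Mercator: x = R·λ, y = R·ln tan(π/4+φ/2), R = 6378137 m.
P1 (7.3011°, 81.9080°) → (9117956.852, 814963.285) m.
P2 (7.7872°, 82.0849°) → (9137649.270, 869548.346) m.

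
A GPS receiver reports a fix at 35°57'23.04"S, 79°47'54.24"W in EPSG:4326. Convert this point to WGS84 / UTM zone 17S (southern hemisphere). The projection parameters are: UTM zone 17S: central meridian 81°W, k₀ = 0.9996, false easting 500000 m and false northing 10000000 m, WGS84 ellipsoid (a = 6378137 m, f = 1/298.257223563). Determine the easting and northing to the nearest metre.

Zone 17 central meridian λ₀ = 6×17 − 183 = -81°; Δλ = +1.2016°.
Transverse Mercator on WGS84 with k₀ = 0.9996 gives E = 608359.420 m, N = 6020220.178 m.

E 608359 m, N 6020220 m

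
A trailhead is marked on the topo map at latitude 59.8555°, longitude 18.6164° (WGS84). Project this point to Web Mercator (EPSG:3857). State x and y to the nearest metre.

x 2072368 m, y 8367637 m

Web Mercator is spherical with R = a = 6378137 m.
x = R·λ = 6378137 × 0.324917475 = 2072368.168 m.
y = R·ln tan(π/4 + φ/2) = 6378137 × 1.311924875 = 8367636.585 m.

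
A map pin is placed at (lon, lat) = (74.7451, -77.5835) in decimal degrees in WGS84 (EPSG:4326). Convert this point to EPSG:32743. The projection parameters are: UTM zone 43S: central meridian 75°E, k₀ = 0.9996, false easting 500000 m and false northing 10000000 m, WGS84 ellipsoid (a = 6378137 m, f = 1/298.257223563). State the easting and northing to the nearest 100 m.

Zone 43 central meridian λ₀ = 6×43 − 183 = 75°; Δλ = -0.2549°.
Transverse Mercator on WGS84 with k₀ = 0.9996 gives E = 493881.727 m, N = 1388098.041 m.

E 493900 m, N 1388100 m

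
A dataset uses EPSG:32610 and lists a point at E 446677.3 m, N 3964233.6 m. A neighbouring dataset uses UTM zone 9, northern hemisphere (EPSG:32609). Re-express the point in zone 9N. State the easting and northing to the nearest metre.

E 988894 m, N 3977604 m

UTM 10N → geographic: φ = 35.82079988°, λ = -123.59029958°.
UTM 9N (λ₀ = -129°) forward: E = 988894.298 m, N = 3977603.929 m.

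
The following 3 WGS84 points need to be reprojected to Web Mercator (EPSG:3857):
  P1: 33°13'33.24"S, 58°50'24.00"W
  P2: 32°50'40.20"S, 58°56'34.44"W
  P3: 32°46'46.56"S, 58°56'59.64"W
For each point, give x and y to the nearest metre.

P1: x -6550039 m, y -3925327 m; P2: x -6561494 m, y -3874682 m; P3: x -6562273 m, y -3866086 m

Web Mercator: x = R·λ, y = R·ln tan(π/4+φ/2), R = 6378137 m.
P1 (-33.2259°, -58.8400°) → (-6550038.838, -3925326.940) m.
P2 (-32.8445°, -58.9429°) → (-6561493.614, -3874682.081) m.
P3 (-32.7796°, -58.9499°) → (-6562272.850, -3866085.957) m.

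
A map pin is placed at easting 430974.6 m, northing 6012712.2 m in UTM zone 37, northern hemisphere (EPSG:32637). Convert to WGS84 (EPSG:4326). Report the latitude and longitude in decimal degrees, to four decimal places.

lat 54.2577°, lon 37.9404°

Zone 37N: λ₀ = 39°, k₀ = 0.9996, false easting 500000 m.
Meridian distance M = (N − FN)/k₀ = 6015118.2 m.
Inverse transverse Mercator on WGS84 gives φ = 54.25770021°, λ = 37.94039947°.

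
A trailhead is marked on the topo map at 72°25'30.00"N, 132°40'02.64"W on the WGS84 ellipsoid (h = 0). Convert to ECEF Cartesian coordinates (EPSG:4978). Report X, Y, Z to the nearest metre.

X -1309254 m, Y -1420445 m, Z 6058174 m

WGS84: a = 6378137 m, e² = 0.006694380; N(φ) = a/√(1−e²sin²φ) = 6397628.315 m.
X = (N+h)·cosφ·cosλ = -1309253.514 m; Y = (N+h)·cosφ·sinλ = -1420445.219 m; Z = (N(1−e²)+h)·sinφ = 6058174.044 m.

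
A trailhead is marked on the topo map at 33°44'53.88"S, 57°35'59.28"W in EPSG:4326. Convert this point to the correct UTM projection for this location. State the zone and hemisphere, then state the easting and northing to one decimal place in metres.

Longitude -57.5998° lies in the 6° band [-60°, -54°), giving zone 21; latitude is south of the equator, so 21S.
Zone 21 central meridian λ₀ = 6×21 − 183 = -57°; Δλ = -0.5998°.
Transverse Mercator on WGS84 with k₀ = 0.9996 gives E = 444446.544 m, N = 6265589.903 m.

Zone 21S: E 444446.5 m, N 6265589.9 m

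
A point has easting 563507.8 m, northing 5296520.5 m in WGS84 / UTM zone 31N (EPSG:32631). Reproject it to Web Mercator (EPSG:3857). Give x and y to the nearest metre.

x 428402 m, y 6076779 m

Unproject from UTM 31N (λ₀ = 3°) → φ = 47.81890029°, λ = 3.84840033°.
Web Mercator (R = 6378137 m): x = 428401.965 m, y = 6076779.005 m.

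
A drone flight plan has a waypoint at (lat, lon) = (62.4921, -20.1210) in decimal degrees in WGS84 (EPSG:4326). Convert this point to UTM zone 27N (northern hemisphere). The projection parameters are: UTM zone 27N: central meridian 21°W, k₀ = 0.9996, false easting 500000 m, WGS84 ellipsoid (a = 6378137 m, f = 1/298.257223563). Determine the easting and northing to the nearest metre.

Zone 27 central meridian λ₀ = 6×27 − 183 = -21°; Δλ = +0.8790°.
Transverse Mercator on WGS84 with k₀ = 0.9996 gives E = 545294.322 m, N = 6929310.710 m.

E 545294 m, N 6929311 m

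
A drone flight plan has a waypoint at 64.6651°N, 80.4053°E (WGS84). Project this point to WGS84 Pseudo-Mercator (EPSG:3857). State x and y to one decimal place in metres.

x 8950677.1 m, y 9520705.2 m

Web Mercator is spherical with R = a = 6378137 m.
x = R·λ = 6378137 × 1.403337221 = 8950677.053 m.
y = R·ln tan(π/4 + φ/2) = 6378137 × 1.492709422 = 9520705.196 m.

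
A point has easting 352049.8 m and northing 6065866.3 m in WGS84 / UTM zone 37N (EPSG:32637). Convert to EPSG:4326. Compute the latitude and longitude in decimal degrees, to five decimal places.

Zone 37N: λ₀ = 39°, k₀ = 0.9996, false easting 500000 m.
Meridian distance M = (N − FN)/k₀ = 6068293.6 m.
Inverse transverse Mercator on WGS84 gives φ = 54.71829957°, λ = 36.70299991°.

lat 54.71830°, lon 36.70300°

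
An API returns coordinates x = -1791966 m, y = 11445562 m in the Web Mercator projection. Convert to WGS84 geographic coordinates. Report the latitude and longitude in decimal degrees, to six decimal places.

R = 6378137 m. λ = x/R = -16.09750446°.
φ = 2·arctan(exp(y/R)) − 90° = 2·arctan(6.01646) − 90° = 71.12620122°.

lat 71.126201°, lon -16.097504°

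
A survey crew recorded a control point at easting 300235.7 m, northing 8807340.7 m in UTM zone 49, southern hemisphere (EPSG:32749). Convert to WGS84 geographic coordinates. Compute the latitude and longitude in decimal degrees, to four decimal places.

lat -10.7837°, lon 109.1730°

Zone 49S: λ₀ = 111°, k₀ = 0.9996, false easting 500000 m, false northing 10000000 m.
Meridian distance M = (N − FN)/k₀ = -1193136.6 m.
Inverse transverse Mercator on WGS84 gives φ = -10.78370025°, λ = 109.17299999°.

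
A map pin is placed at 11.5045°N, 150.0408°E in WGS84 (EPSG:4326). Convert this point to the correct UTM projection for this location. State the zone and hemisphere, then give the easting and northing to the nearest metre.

Zone 56N: E 177155 m, N 1273427 m

Longitude 150.0408° lies in the 6° band [150°, 156°), giving zone 56; latitude is north of the equator, so 56N.
Zone 56 central meridian λ₀ = 6×56 − 183 = 153°; Δλ = -2.9592°.
Transverse Mercator on WGS84 with k₀ = 0.9996 gives E = 177154.781 m, N = 1273427.064 m.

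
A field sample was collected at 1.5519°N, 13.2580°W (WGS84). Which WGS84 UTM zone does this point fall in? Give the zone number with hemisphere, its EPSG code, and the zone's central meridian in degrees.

UTM zone = ⌊(λ + 180)/6⌋ + 1; -13.2580° ∈ [-18°, -12°) → zone 28.
Hemisphere: N (φ ≥ 0).
Central meridian λ₀ = 6×28 − 183 = -15°.
EPSG code: 32628.

Zone 28N (EPSG:32628), central meridian -15°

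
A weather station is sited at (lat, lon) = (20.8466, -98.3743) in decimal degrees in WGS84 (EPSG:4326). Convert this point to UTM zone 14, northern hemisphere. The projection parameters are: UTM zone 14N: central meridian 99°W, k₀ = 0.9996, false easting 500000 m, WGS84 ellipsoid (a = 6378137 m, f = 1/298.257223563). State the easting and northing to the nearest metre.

Zone 14 central meridian λ₀ = 6×14 − 183 = -99°; Δλ = +0.6257°.
Transverse Mercator on WGS84 with k₀ = 0.9996 gives E = 565095.440 m, N = 2305297.085 m.

E 565095 m, N 2305297 m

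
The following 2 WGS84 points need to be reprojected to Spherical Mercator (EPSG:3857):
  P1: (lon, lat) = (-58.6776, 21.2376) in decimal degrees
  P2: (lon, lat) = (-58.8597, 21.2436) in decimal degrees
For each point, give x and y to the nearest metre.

P1: x -6531961 m, y 2420233 m; P2: x -6552232 m, y 2420949 m

Web Mercator: x = R·λ, y = R·ln tan(π/4+φ/2), R = 6378137 m.
P1 (21.2376°, -58.6776°) → (-6531960.553, 2420232.504) m.
P2 (21.2436°, -58.8597°) → (-6552231.832, 2420949.101) m.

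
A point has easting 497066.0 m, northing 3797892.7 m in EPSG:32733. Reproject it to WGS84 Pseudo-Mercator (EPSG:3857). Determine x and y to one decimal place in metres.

x 1664560.3 m, y -7551312.1 m

Unproject from UTM 33S (λ₀ = 15°) → φ = -55.96430015°, λ = 14.95299982°.
Web Mercator (R = 6378137 m): x = 1664560.326 m, y = -7551312.107 m.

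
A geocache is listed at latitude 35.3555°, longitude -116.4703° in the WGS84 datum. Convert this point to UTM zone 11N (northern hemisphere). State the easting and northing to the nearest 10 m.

Zone 11 central meridian λ₀ = 6×11 − 183 = -117°; Δλ = +0.5297°.
Transverse Mercator on WGS84 with k₀ = 0.9996 gives E = 548126.246 m, N = 3912596.552 m.

E 548130 m, N 3912600 m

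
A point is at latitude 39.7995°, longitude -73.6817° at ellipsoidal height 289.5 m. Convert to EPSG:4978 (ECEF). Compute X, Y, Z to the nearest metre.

WGS84: a = 6378137 m, e² = 0.006694380; N(φ) = a/√(1−e²sin²φ) = 6386902.334 m.
X = (N+h)·cosφ·cosλ = 1378794.731 m; Y = (N+h)·cosφ·sinλ = -4709525.916 m; Z = (N(1−e²)+h)·sinφ = 4061092.154 m.

X 1378795 m, Y -4709526 m, Z 4061092 m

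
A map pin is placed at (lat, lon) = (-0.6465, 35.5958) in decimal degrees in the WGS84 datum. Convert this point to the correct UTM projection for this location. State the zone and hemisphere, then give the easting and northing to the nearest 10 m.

Zone 36S: E 788930 m, N 9928470 m

Longitude 35.5958° lies in the 6° band [30°, 36°), giving zone 36; latitude is south of the equator, so 36S.
Zone 36 central meridian λ₀ = 6×36 − 183 = 33°; Δλ = +2.5958°.
Transverse Mercator on WGS84 with k₀ = 0.9996 gives E = 788928.784 m, N = 9928468.407 m.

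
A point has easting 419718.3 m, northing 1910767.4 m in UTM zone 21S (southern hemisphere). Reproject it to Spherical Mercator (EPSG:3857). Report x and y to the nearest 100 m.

x -6617300 m, y -12079600 m

Unproject from UTM 21S (λ₀ = -57°) → φ = -72.88449983°, λ = -59.44459885°.
Web Mercator (R = 6378137 m): x = -6617342.475 m, y = -12079645.954 m.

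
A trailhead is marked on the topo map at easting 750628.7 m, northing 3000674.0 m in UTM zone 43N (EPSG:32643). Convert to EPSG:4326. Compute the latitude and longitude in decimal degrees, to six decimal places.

lat 27.105800°, lon 77.528000°

Zone 43N: λ₀ = 75°, k₀ = 0.9996, false easting 500000 m.
Meridian distance M = (N − FN)/k₀ = 3001874.7 m.
Inverse transverse Mercator on WGS84 gives φ = 27.10580019°, λ = 77.52799969°.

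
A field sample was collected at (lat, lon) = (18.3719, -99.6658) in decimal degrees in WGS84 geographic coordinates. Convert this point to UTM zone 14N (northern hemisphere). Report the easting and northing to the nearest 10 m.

Zone 14 central meridian λ₀ = 6×14 − 183 = -99°; Δλ = -0.6658°.
Transverse Mercator on WGS84 with k₀ = 0.9996 gives E = 429664.617 m, N = 2031460.715 m.

E 429660 m, N 2031460 m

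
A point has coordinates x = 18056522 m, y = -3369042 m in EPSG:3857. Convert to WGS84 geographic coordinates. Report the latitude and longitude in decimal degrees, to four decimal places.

R = 6378137 m. λ = x/R = 162.20449691°.
φ = 2·arctan(exp(y/R)) − 90° = 2·arctan(0.58966) − 90° = -28.94810012°.

lat -28.9481°, lon 162.2045°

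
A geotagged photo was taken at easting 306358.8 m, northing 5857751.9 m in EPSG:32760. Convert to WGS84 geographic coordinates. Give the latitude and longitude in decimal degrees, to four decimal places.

Zone 60S: λ₀ = 177°, k₀ = 0.9996, false easting 500000 m, false northing 10000000 m.
Meridian distance M = (N − FN)/k₀ = -4143905.7 m.
Inverse transverse Mercator on WGS84 gives φ = -37.40679974°, λ = 174.81209995°.

lat -37.4068°, lon 174.8121°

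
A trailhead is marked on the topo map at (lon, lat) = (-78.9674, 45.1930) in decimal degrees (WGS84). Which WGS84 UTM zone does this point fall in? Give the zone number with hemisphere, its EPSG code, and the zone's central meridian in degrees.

UTM zone = ⌊(λ + 180)/6⌋ + 1; -78.9674° ∈ [-84°, -78°) → zone 17.
Hemisphere: N (φ ≥ 0).
Central meridian λ₀ = 6×17 − 183 = -81°.
EPSG code: 32617.

Zone 17N (EPSG:32617), central meridian -81°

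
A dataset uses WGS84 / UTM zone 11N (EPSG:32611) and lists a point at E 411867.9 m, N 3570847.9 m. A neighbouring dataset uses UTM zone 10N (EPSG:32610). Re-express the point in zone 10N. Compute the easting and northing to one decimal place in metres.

UTM 11N → geographic: φ = 32.27090042°, λ = -117.93579964°.
UTM 10N (λ₀ = -123°) forward: E = 977197.840 m, N = 3581741.547 m.

E 977197.8 m, N 3581741.5 m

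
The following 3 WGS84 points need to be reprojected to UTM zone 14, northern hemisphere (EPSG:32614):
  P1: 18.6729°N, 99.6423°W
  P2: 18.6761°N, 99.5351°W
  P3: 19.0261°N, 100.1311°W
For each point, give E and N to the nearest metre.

P1: E 432266 m, N 2064757 m; P2: E 443572 m, N 2065074 m; P3: E 380964 m, N 2104098 m

UTM zone 14N: λ₀ = -99°, k₀ = 0.9996.
P1 (18.6729°, -99.6423°) → (432265.864, 2064756.751) m.
P2 (18.6761°, -99.5351°) → (443572.053, 2065073.634) m.
P3 (19.0261°, -100.1311°) → (380964.290, 2104098.436) m.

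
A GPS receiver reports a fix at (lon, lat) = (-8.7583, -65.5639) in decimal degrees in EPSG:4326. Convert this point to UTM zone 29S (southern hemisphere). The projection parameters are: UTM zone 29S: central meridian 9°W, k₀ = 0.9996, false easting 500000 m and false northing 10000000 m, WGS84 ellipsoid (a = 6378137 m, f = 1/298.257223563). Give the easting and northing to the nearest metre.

Zone 29 central meridian λ₀ = 6×29 − 183 = -9°; Δλ = +0.2417°.
Transverse Mercator on WGS84 with k₀ = 0.9996 gives E = 511156.914 m, N = 2728676.080 m.

E 511157 m, N 2728676 m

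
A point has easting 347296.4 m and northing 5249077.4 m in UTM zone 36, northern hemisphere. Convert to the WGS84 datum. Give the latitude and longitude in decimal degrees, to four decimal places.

lat 47.3773°, lon 30.9771°

Zone 36N: λ₀ = 33°, k₀ = 0.9996, false easting 500000 m.
Meridian distance M = (N − FN)/k₀ = 5251177.9 m.
Inverse transverse Mercator on WGS84 gives φ = 47.37729957°, λ = 30.97709944°.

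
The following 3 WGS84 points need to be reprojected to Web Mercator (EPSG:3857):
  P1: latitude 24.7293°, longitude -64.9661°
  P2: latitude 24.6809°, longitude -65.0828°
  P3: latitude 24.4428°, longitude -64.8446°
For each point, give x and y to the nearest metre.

P1: x -7231993 m, y 2842532 m; P2: x -7244984 m, y 2836601 m; P3: x -7218468 m, y 2807459 m

Web Mercator: x = R·λ, y = R·ln tan(π/4+φ/2), R = 6378137 m.
P1 (24.7293°, -64.9661°) → (-7231993.171, 2842531.678) m.
P2 (24.6809°, -65.0828°) → (-7244984.155, 2836600.984) m.
P3 (24.4428°, -64.8446°) → (-7218467.853, 2807458.800) m.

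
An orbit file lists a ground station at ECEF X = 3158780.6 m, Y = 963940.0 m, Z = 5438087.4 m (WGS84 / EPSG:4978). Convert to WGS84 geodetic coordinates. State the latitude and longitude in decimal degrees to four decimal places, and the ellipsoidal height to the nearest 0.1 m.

lat 58.8999°, lon 16.9702°, h -113.9 m

λ = atan2(Y, X) = 16.97020068°; p = √(X²+Y²) = 3302586.1 m.
Bowring's method on WGS84 (a = 6378137 m, b = 6356752.314 m) gives φ = 58.89990012°, h = -113.866 m.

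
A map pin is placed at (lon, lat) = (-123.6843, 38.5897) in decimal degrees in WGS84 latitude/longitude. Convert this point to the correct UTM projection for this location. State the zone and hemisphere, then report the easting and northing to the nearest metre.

Zone 10N: E 440404 m, N 4271469 m

Longitude -123.6843° lies in the 6° band [-126°, -120°), giving zone 10; latitude is north of the equator, so 10N.
Zone 10 central meridian λ₀ = 6×10 − 183 = -123°; Δλ = -0.6843°.
Transverse Mercator on WGS84 with k₀ = 0.9996 gives E = 440404.252 m, N = 4271468.740 m.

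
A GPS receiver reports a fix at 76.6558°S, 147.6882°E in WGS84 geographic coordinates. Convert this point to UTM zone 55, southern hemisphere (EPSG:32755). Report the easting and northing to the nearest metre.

Zone 55 central meridian λ₀ = 6×55 − 183 = 147°; Δλ = +0.6882°.
Transverse Mercator on WGS84 with k₀ = 0.9996 gives E = 517730.459 m, N = 1491532.750 m.

E 517730 m, N 1491533 m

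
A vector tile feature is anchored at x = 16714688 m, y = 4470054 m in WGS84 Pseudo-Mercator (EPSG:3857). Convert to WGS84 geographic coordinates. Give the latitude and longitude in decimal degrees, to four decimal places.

lat 37.2217°, lon 150.1506°

R = 6378137 m. λ = x/R = 150.15059700°.
φ = 2·arctan(exp(y/R)) − 90° = 2·arctan(2.01545) − 90° = 37.22169910°.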